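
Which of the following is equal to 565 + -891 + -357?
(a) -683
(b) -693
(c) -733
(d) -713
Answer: a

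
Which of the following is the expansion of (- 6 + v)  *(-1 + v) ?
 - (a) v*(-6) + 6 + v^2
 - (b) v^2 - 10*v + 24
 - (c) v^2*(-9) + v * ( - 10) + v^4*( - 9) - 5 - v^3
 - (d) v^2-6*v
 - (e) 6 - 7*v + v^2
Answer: e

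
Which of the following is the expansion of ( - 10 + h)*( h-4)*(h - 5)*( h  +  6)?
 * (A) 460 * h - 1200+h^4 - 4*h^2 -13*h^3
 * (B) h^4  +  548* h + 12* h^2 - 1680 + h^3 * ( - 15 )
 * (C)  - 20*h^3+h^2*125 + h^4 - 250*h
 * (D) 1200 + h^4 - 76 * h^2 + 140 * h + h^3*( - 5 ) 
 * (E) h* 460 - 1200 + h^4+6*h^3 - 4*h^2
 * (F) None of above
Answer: A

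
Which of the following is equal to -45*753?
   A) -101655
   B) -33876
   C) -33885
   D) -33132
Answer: C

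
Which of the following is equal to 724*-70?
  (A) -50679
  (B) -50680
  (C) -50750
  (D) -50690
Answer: B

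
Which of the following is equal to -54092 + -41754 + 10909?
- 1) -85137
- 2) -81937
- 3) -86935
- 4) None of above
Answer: 4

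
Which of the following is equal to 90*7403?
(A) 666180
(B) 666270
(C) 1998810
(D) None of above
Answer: B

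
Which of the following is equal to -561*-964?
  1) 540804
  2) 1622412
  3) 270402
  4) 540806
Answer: 1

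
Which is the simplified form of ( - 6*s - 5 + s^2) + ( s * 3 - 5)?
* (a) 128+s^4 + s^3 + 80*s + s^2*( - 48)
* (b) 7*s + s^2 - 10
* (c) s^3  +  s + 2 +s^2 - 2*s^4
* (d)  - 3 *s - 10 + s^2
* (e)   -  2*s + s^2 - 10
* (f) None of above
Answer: d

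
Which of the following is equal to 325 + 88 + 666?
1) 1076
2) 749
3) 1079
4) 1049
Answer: 3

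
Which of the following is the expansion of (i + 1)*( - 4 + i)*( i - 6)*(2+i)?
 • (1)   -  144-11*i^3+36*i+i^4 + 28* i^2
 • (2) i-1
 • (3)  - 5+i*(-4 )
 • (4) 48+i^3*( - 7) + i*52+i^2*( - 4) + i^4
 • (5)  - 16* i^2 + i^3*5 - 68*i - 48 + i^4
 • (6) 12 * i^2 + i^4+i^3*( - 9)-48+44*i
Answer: 4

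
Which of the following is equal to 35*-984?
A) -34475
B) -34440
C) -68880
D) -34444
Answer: B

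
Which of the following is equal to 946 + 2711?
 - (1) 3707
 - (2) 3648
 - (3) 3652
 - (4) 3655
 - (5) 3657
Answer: 5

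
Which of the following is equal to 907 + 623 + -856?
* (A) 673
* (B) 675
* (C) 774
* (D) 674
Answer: D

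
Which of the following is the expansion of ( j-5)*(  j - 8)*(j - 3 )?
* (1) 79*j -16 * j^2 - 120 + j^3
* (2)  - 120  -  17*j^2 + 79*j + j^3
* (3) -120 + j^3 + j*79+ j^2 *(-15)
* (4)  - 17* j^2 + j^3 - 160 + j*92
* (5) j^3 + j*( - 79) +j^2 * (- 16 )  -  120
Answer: 1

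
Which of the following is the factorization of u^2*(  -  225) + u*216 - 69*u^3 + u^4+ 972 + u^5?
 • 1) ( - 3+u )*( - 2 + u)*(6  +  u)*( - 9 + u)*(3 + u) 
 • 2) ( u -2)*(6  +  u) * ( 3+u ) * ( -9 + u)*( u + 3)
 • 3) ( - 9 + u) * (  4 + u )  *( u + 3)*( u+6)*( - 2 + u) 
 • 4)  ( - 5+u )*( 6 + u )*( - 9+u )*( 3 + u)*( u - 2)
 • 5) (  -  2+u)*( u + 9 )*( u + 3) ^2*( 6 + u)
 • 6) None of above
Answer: 2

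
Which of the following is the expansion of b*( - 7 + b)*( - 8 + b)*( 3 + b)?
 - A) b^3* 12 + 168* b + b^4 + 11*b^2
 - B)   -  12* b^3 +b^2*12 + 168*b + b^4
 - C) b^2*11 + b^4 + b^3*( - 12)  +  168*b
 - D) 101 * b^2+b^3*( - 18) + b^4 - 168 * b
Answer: C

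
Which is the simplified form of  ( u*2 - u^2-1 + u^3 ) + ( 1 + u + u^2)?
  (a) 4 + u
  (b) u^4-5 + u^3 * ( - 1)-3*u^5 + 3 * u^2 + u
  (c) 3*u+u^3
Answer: c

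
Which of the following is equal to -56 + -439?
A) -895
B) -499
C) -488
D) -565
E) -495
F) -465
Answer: E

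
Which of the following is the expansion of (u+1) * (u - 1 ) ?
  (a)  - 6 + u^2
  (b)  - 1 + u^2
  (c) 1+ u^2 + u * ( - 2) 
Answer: b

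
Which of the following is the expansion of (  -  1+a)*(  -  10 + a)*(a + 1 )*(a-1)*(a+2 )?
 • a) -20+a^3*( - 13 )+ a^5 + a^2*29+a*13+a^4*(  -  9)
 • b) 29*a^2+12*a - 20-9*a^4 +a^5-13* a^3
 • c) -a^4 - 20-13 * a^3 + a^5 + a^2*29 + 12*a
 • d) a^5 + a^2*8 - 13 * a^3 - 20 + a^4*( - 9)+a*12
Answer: b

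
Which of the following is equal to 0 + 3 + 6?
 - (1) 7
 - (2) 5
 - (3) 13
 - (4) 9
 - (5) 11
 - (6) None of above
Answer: 4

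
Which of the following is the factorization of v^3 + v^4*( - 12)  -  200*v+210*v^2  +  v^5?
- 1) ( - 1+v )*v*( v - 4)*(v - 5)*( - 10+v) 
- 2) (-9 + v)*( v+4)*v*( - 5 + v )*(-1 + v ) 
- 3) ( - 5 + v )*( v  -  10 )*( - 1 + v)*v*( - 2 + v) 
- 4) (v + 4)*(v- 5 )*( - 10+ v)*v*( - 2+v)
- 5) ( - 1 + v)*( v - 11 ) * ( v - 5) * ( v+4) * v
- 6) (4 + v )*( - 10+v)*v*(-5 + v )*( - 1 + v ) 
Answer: 6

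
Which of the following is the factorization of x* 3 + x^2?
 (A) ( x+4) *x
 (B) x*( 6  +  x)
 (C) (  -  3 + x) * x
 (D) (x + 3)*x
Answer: D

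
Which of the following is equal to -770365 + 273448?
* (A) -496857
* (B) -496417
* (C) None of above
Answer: C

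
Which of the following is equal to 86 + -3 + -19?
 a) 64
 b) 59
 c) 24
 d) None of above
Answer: a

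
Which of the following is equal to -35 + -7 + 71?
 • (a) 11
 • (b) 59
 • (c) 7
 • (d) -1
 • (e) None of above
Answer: e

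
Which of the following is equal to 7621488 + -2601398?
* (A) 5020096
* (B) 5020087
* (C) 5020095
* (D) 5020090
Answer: D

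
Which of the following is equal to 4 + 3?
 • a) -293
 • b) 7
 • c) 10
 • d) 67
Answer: b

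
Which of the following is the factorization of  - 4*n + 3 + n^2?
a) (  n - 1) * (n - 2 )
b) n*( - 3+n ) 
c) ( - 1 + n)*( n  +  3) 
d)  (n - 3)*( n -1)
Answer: d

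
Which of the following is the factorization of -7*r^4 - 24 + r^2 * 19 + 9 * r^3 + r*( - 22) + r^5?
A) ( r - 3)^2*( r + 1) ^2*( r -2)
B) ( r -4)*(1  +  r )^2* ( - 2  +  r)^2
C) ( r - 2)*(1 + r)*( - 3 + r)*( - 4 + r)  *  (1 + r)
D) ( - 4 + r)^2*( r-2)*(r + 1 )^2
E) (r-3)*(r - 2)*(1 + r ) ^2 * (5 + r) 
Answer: C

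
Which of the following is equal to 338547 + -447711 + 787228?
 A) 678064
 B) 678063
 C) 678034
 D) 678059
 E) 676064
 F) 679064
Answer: A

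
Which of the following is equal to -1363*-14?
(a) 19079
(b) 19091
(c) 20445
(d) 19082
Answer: d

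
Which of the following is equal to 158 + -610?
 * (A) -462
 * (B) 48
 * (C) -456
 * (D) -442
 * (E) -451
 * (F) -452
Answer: F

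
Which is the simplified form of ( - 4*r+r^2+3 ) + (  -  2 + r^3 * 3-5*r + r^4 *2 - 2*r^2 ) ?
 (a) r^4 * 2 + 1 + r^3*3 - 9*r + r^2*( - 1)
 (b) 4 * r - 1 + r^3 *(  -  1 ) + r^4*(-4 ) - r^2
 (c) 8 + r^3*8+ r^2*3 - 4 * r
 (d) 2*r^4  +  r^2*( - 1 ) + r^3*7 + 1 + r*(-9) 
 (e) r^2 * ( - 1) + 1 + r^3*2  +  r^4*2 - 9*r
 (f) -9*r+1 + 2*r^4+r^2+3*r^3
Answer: a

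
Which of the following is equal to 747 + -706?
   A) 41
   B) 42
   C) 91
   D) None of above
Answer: A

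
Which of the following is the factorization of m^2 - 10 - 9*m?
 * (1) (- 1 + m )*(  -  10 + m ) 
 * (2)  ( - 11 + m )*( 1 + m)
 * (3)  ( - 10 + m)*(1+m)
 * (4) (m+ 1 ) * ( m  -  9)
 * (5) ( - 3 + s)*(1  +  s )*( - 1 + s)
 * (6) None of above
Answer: 3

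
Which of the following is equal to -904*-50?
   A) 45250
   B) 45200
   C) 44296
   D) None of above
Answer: B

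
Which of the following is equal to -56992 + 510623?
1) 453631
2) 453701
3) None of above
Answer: 1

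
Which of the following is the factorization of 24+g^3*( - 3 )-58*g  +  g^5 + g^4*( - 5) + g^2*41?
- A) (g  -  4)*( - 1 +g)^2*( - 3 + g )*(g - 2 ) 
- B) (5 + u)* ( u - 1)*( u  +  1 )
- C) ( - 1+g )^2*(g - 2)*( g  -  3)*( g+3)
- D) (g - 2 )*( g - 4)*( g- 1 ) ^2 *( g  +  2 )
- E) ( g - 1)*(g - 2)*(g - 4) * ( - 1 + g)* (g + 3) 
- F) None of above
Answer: E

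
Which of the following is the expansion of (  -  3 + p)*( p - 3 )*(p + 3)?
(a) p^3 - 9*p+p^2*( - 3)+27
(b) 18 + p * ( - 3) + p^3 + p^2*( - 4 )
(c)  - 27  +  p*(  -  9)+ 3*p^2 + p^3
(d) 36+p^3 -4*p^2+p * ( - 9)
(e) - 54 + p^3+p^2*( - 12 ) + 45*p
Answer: a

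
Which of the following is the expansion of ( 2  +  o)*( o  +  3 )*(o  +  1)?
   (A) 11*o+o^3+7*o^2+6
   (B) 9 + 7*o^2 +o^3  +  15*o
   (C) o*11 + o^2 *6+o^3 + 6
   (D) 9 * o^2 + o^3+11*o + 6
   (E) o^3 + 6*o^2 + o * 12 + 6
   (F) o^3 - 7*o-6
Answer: C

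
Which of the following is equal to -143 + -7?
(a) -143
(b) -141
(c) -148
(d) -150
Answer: d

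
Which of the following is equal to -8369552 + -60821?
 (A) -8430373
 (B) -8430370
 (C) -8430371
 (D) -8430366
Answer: A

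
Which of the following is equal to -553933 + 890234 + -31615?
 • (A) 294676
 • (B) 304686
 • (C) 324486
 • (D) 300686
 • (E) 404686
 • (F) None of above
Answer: B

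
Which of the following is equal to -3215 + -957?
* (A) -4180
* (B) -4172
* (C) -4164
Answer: B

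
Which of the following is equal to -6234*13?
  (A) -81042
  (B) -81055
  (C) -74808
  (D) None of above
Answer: A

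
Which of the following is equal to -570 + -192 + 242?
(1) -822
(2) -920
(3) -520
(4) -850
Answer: 3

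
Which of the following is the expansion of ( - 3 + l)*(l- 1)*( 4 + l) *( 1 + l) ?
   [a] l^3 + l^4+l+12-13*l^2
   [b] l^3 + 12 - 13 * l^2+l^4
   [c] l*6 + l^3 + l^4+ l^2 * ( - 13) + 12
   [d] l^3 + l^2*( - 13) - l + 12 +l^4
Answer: d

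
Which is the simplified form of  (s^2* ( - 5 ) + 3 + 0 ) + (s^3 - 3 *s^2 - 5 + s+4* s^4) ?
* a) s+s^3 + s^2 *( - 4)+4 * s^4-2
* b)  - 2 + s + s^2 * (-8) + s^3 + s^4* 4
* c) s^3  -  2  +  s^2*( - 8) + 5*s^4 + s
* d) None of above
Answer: b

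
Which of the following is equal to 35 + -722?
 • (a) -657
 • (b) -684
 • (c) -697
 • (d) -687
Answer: d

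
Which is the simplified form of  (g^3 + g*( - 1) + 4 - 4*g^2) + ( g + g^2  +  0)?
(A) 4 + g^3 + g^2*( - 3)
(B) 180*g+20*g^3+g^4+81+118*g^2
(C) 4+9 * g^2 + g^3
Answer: A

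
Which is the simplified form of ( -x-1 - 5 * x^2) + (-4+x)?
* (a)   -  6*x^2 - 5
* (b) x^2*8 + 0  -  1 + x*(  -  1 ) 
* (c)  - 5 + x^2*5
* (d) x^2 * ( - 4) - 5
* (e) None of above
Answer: e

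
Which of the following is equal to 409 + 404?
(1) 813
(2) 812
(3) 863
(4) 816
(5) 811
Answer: 1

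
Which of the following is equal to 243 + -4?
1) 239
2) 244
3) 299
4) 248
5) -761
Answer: 1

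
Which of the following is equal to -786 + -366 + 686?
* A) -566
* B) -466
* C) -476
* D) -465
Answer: B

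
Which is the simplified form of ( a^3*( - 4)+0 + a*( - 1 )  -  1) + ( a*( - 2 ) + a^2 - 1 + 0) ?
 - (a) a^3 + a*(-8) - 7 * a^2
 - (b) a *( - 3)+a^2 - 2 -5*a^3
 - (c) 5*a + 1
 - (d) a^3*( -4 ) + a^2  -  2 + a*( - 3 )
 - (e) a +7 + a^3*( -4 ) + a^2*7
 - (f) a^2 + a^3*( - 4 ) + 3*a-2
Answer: d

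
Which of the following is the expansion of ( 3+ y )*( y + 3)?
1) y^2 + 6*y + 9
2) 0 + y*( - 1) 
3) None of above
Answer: 1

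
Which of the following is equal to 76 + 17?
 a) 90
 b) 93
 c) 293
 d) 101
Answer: b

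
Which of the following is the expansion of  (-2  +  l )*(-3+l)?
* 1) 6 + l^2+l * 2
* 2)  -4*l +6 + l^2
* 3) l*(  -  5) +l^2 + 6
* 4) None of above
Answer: 3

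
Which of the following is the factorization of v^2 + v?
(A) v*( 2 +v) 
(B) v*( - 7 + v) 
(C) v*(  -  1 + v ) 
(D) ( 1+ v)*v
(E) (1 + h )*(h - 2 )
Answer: D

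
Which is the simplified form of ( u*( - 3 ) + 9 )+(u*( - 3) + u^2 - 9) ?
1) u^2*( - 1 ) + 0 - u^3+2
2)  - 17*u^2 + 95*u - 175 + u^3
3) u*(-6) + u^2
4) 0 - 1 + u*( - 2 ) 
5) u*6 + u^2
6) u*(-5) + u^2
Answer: 3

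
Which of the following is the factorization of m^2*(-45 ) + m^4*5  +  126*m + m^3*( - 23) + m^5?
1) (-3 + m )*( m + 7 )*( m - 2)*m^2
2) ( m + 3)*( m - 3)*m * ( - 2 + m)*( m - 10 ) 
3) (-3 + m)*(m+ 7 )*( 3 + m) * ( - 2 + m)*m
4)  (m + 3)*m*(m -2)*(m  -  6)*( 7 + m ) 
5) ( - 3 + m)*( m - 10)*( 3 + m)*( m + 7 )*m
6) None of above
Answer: 3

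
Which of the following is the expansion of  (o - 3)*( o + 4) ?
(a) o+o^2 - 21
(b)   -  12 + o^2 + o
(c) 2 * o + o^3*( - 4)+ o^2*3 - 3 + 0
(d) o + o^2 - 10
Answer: b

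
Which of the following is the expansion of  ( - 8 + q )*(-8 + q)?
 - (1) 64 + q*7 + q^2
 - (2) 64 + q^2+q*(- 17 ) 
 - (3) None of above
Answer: 3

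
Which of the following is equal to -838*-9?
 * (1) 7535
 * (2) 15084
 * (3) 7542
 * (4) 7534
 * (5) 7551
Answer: 3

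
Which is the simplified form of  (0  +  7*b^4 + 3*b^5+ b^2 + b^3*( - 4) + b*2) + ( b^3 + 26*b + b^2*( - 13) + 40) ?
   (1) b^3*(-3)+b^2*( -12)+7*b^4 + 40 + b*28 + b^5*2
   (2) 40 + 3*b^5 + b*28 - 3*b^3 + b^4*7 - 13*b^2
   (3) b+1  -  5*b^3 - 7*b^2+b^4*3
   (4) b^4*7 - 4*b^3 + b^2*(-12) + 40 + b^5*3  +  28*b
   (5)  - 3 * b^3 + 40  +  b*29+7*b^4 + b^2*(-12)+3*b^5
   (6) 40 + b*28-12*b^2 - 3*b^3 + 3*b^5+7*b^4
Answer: 6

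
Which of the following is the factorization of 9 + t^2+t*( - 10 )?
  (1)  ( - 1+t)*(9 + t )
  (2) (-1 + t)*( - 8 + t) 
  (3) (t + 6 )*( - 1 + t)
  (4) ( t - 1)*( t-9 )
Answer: 4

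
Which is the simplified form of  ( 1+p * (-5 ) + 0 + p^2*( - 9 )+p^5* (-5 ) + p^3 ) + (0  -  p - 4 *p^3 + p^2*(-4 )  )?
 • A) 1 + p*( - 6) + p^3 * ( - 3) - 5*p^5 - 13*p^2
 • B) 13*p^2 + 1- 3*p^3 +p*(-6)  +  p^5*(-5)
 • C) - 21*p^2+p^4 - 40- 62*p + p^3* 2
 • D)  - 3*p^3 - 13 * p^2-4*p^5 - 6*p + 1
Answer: A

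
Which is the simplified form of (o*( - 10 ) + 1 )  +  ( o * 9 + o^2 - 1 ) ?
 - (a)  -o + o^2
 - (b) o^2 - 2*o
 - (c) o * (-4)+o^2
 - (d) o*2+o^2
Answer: a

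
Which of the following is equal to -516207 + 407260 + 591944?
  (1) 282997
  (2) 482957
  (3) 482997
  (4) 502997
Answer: 3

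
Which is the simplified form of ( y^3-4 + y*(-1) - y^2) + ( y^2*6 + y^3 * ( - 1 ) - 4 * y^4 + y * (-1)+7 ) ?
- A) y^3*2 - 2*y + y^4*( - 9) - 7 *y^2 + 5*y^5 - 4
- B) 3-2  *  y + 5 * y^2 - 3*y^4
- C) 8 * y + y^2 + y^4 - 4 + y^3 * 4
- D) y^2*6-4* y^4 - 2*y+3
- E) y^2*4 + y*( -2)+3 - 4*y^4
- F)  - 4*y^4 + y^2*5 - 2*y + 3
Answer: F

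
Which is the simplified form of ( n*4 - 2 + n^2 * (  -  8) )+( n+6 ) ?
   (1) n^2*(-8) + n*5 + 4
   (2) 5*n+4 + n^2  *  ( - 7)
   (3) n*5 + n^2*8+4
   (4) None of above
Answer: 1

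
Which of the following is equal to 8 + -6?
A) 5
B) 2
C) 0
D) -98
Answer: B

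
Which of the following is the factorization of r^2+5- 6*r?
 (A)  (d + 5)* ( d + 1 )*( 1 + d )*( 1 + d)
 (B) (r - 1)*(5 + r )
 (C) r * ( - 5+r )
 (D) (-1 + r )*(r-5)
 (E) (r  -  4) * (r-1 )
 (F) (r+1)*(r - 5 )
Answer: D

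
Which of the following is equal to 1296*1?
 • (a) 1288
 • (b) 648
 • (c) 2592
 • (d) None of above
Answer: d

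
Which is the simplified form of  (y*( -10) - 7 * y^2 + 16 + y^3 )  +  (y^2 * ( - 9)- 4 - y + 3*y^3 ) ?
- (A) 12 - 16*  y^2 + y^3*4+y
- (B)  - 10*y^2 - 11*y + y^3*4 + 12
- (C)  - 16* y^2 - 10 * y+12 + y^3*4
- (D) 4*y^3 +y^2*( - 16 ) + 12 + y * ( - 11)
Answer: D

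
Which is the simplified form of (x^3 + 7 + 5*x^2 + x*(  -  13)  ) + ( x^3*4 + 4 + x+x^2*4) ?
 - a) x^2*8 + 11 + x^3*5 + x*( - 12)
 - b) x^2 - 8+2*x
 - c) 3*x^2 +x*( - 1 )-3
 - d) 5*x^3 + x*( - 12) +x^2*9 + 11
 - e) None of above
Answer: d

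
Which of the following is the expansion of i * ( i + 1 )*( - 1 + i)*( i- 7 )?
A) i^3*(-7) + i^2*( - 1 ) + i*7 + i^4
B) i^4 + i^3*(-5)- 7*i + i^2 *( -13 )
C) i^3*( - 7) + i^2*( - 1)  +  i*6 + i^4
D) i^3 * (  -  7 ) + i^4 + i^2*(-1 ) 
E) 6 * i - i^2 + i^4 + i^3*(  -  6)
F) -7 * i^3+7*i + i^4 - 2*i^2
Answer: A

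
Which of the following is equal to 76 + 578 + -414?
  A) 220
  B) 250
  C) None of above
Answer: C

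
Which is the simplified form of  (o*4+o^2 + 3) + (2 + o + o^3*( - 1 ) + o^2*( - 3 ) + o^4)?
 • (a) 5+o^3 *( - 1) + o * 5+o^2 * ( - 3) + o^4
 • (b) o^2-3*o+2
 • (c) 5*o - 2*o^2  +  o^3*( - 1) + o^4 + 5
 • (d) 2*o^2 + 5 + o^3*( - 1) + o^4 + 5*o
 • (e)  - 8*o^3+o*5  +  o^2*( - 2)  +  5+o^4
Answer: c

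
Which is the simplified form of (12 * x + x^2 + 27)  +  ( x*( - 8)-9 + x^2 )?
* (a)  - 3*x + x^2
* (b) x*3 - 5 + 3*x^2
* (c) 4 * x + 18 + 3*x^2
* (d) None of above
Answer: d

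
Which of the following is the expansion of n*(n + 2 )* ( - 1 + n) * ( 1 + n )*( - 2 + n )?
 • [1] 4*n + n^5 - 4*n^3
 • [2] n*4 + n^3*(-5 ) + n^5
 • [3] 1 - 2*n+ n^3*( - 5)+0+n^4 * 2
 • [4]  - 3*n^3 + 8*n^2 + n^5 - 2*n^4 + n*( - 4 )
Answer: 2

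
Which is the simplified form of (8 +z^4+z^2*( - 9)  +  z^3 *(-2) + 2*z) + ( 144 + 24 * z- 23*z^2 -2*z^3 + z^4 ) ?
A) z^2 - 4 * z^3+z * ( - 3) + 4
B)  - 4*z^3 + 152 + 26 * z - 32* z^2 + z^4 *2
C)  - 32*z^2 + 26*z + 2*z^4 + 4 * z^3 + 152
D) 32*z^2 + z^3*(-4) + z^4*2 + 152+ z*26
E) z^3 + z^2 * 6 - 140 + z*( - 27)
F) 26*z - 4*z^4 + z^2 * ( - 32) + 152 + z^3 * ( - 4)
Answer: B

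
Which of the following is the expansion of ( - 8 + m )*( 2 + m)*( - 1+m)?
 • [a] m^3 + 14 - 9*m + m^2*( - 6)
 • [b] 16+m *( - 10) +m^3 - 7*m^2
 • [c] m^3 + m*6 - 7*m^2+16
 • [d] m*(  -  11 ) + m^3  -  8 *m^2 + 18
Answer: b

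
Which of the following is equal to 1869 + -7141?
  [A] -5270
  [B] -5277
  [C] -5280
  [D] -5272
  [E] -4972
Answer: D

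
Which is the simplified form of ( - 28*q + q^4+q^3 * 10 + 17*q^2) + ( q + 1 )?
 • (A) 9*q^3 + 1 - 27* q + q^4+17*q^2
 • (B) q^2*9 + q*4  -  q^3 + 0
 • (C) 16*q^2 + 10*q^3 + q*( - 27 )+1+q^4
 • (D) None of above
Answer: D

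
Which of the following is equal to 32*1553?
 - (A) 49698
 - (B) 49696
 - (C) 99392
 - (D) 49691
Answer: B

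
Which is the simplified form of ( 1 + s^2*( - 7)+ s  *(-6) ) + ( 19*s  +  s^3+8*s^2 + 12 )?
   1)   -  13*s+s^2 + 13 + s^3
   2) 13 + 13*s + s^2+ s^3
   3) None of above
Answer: 2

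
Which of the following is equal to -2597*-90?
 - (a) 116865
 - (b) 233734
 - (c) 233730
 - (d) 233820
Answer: c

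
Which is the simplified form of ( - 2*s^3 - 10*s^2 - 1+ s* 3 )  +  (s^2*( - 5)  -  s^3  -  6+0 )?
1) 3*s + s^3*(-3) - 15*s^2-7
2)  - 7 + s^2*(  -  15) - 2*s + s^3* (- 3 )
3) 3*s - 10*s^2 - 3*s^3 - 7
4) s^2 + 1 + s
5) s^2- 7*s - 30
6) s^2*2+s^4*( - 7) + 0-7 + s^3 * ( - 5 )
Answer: 1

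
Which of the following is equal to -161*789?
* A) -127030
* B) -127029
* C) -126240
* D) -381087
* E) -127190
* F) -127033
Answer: B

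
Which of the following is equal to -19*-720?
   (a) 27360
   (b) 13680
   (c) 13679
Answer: b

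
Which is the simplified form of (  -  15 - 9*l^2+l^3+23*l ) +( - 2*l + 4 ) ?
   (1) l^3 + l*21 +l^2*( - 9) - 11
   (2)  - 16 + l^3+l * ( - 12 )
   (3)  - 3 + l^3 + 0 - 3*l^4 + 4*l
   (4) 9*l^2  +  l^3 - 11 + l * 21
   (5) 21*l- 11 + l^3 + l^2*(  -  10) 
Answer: 1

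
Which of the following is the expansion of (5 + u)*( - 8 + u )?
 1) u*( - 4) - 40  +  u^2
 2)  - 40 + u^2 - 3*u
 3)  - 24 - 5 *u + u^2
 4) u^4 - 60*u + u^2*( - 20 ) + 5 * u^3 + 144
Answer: 2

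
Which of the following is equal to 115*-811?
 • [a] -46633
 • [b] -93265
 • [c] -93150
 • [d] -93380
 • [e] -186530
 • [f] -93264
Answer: b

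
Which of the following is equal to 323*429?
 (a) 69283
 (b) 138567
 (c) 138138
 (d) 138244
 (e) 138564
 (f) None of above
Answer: b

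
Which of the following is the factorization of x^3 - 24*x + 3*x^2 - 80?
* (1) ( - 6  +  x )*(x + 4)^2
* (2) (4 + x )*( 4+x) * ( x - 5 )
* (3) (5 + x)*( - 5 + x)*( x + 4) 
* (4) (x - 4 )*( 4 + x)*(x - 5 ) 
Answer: 2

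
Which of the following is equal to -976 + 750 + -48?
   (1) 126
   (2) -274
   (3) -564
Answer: 2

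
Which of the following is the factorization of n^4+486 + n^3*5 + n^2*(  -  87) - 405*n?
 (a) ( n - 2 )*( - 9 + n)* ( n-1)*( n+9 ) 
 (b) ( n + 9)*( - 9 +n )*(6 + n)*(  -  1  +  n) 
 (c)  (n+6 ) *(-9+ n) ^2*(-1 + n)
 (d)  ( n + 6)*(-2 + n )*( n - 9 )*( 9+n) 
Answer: b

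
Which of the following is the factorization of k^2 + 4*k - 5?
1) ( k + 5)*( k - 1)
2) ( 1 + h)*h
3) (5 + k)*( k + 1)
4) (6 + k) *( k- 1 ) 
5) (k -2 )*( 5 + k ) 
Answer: 1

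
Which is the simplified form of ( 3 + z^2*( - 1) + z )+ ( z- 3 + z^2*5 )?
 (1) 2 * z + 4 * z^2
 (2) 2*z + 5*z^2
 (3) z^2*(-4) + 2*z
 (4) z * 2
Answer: 1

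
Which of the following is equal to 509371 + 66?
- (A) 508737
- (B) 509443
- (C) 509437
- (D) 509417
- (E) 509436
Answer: C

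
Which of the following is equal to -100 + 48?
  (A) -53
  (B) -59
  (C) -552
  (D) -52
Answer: D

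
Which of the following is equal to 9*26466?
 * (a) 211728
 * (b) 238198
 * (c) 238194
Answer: c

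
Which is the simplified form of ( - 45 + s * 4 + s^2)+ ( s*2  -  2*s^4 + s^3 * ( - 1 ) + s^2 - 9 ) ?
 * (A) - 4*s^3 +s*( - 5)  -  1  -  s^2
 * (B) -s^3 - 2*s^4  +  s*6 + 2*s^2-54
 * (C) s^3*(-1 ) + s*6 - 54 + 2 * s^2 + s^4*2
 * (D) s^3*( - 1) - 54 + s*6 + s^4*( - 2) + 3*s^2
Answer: B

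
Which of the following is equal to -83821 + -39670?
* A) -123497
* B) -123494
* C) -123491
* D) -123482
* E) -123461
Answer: C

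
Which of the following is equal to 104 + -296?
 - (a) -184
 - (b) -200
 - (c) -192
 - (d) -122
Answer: c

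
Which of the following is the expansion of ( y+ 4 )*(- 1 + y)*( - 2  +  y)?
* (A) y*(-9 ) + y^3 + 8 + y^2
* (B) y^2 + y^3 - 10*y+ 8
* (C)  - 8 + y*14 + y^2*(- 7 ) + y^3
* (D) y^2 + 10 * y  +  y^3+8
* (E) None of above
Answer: B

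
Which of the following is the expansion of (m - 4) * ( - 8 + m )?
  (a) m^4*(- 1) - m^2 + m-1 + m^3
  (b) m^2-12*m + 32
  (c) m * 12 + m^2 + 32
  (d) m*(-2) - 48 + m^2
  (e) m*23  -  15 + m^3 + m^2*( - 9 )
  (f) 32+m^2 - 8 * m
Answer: b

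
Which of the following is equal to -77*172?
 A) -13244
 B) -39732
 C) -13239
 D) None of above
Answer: A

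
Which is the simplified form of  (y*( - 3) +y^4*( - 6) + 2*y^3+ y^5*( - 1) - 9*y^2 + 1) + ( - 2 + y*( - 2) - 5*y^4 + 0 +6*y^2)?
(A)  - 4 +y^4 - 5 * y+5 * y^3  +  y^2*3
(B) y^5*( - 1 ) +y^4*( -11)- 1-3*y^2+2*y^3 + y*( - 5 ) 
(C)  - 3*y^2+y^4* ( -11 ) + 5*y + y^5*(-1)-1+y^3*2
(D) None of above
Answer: B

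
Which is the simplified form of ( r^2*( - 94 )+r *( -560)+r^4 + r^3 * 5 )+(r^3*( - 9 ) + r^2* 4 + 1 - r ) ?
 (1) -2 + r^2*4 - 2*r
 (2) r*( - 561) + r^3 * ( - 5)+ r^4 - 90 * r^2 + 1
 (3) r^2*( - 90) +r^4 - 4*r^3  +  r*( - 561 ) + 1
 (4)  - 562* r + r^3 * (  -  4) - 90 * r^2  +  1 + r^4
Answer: 3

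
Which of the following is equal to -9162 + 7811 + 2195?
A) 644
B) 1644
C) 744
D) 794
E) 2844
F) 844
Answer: F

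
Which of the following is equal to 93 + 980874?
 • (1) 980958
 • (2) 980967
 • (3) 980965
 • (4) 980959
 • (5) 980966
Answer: 2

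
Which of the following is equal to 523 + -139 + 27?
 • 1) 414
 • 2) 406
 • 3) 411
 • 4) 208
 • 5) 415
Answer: 3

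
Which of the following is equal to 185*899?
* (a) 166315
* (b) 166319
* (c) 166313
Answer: a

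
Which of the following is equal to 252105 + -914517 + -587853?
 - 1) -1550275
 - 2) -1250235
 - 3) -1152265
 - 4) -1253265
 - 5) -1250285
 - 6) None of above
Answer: 6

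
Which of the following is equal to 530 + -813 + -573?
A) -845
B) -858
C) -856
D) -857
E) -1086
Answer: C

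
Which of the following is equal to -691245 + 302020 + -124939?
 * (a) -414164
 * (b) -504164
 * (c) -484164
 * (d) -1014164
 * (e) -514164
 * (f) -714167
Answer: e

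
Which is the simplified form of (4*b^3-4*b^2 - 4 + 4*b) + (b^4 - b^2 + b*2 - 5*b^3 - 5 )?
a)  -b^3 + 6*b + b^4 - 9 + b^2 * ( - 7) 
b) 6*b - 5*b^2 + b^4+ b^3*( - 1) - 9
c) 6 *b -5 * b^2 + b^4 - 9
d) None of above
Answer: b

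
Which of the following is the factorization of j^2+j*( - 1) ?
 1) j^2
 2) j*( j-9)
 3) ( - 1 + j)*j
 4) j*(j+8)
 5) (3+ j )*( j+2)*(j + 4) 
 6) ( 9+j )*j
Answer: 3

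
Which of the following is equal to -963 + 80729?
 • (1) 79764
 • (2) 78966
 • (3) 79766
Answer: 3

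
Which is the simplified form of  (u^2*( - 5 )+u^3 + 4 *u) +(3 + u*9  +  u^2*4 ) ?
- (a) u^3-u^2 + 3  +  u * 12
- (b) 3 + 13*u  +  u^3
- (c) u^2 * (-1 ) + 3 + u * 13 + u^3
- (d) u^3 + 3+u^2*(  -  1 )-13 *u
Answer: c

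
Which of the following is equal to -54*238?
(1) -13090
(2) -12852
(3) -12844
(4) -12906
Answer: 2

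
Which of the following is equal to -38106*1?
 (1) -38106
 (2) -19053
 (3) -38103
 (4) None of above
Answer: 1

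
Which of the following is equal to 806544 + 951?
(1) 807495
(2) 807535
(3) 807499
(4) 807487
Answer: 1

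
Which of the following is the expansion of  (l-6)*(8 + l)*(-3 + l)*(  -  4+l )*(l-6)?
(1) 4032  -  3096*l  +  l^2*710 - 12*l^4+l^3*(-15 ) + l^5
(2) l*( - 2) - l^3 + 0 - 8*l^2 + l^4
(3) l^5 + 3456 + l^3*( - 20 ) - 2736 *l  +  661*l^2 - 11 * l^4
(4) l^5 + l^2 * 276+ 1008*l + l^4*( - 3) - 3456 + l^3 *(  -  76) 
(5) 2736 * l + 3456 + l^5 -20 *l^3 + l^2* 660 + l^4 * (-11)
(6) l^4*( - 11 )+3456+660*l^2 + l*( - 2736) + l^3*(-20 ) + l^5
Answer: 6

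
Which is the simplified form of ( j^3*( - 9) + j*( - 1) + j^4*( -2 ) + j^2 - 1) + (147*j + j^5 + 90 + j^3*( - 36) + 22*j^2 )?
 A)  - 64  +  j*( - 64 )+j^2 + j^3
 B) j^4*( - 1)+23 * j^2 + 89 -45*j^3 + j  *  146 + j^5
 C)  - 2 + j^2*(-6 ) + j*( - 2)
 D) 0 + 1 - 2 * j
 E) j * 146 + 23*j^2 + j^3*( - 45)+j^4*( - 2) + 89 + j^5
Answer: E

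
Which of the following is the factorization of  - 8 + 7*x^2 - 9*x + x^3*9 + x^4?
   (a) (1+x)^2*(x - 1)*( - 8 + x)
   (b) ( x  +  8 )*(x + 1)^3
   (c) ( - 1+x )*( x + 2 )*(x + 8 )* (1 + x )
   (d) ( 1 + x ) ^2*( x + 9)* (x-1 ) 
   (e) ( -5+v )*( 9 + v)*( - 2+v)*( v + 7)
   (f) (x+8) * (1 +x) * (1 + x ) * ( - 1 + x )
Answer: f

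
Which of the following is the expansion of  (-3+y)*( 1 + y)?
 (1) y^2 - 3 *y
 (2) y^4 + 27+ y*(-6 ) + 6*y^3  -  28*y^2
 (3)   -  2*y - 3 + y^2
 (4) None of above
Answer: 3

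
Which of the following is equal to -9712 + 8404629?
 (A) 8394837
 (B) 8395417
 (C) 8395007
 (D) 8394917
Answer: D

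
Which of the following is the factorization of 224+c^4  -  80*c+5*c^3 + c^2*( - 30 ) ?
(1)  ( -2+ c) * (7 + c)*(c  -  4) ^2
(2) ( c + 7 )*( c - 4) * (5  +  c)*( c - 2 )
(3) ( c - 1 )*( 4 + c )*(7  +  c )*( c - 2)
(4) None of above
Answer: 4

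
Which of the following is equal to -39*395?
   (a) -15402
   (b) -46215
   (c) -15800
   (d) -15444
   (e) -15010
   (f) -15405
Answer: f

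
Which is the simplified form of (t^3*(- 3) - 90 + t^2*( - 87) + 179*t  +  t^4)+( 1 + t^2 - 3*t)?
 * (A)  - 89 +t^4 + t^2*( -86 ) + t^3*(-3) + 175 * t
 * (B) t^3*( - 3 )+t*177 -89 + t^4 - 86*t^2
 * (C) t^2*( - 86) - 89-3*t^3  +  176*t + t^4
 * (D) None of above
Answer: C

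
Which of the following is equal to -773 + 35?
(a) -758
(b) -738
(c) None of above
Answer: b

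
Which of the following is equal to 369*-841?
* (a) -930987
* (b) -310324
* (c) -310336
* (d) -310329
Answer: d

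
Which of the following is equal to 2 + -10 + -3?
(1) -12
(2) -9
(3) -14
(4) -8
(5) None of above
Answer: 5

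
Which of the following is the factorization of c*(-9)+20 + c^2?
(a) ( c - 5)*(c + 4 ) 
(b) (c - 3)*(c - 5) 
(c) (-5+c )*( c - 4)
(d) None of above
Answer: c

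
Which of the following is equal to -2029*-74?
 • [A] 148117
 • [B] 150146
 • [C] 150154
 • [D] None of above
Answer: B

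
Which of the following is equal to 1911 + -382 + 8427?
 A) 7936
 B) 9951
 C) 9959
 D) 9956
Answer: D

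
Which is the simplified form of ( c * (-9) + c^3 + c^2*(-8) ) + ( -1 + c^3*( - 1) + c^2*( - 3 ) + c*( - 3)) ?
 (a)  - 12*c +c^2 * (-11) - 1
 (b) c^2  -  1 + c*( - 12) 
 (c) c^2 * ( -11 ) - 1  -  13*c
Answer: a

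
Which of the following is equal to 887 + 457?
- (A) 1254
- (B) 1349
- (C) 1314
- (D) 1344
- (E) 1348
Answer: D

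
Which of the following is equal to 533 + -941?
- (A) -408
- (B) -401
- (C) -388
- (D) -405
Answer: A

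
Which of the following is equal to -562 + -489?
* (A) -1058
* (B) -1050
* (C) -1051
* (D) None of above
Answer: C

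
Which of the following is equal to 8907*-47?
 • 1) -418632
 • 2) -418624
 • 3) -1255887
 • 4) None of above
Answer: 4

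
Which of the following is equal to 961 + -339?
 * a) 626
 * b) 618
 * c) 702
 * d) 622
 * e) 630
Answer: d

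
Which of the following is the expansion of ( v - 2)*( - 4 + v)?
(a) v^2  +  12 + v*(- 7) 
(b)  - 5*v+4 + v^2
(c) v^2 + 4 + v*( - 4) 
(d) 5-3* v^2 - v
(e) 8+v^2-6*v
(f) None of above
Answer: e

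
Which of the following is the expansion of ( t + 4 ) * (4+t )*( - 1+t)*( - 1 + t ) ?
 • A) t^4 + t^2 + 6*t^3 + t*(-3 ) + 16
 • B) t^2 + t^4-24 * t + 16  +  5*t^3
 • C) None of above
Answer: C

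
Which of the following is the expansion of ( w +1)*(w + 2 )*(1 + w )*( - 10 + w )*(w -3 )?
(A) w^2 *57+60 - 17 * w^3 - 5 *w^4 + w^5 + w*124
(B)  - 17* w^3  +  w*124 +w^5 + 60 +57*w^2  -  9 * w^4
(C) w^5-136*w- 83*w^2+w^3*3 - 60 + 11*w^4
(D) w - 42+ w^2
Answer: B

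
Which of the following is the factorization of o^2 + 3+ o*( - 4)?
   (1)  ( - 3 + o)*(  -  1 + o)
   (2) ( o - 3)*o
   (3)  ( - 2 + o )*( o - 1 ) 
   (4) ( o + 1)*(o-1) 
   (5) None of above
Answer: 1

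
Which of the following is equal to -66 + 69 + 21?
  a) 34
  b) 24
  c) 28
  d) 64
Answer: b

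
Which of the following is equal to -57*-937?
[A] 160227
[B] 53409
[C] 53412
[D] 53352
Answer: B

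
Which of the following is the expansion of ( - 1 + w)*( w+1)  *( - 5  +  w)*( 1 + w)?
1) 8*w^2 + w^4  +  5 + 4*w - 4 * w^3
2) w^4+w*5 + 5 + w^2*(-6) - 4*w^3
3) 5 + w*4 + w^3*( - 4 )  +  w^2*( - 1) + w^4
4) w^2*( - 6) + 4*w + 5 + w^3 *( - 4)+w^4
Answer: 4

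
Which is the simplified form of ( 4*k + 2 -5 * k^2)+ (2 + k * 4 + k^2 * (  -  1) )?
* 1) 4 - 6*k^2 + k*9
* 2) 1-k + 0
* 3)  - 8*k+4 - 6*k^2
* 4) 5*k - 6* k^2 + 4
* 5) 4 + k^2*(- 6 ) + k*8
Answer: 5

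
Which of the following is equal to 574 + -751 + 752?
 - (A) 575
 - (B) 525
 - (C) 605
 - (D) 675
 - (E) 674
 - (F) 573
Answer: A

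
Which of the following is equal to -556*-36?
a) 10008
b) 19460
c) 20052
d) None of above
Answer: d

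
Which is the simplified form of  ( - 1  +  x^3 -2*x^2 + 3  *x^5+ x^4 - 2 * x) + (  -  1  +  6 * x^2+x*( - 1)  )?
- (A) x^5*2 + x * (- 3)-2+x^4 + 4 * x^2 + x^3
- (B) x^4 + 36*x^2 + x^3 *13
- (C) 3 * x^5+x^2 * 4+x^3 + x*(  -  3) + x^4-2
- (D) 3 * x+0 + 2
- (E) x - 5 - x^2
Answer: C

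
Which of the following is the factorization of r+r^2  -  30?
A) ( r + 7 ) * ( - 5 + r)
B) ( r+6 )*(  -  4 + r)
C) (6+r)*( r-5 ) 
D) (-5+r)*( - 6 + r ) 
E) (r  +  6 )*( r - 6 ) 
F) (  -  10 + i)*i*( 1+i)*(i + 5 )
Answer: C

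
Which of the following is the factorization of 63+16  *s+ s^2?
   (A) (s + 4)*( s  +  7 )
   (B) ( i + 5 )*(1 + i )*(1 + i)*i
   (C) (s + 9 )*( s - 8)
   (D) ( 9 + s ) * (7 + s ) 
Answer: D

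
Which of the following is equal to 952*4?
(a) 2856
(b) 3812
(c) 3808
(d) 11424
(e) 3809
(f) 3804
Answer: c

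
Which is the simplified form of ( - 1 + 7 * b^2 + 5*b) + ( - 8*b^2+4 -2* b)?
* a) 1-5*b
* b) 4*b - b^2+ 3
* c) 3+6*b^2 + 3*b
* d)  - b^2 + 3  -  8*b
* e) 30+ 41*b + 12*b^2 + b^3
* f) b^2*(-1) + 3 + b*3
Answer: f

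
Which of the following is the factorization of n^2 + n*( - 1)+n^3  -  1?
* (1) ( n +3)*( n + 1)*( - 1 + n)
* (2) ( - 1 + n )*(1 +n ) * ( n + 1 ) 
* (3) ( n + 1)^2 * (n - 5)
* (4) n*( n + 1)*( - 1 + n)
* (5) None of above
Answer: 2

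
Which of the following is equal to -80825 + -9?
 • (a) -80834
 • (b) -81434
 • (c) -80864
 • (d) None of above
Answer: a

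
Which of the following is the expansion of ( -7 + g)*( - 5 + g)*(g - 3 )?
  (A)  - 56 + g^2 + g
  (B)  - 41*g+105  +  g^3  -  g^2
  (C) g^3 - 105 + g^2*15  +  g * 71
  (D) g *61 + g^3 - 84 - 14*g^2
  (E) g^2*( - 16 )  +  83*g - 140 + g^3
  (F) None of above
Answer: F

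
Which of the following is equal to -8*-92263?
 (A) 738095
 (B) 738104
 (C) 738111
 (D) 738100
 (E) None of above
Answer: B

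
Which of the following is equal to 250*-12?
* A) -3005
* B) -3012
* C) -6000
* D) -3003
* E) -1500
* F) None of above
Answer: F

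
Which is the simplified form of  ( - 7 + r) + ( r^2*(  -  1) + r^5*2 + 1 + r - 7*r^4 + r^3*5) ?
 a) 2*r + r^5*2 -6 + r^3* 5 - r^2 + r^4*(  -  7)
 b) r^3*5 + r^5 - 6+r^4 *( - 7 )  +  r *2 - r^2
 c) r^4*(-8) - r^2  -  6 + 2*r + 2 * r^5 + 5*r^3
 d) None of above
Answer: a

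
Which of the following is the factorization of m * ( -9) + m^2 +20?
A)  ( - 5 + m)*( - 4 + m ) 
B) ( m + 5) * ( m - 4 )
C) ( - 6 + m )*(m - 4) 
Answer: A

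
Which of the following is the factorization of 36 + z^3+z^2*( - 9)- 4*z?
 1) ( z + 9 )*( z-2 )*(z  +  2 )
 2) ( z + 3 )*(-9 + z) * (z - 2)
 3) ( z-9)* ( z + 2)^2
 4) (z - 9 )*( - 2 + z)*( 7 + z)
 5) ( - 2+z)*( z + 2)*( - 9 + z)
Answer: 5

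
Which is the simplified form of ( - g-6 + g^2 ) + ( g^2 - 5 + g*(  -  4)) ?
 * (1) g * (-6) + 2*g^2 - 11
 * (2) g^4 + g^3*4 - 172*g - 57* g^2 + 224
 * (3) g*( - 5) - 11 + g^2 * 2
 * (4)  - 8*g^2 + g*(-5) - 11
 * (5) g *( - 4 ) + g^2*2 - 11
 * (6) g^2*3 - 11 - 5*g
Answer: 3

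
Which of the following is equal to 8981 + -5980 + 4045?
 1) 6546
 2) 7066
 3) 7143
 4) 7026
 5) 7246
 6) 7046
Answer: 6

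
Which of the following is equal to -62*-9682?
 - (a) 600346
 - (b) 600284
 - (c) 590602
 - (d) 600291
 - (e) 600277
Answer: b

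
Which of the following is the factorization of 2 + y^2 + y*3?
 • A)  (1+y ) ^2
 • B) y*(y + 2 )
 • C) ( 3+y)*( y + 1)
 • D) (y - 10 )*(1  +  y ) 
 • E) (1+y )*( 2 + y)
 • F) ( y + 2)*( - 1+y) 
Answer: E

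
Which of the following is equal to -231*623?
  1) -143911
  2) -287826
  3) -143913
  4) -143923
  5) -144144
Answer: 3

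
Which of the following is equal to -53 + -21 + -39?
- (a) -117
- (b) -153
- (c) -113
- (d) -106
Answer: c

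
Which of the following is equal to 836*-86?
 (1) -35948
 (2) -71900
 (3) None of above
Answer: 3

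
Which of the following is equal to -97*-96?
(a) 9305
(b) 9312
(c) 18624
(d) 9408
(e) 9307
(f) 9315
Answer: b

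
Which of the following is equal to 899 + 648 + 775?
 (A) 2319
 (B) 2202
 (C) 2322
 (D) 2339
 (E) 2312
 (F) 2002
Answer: C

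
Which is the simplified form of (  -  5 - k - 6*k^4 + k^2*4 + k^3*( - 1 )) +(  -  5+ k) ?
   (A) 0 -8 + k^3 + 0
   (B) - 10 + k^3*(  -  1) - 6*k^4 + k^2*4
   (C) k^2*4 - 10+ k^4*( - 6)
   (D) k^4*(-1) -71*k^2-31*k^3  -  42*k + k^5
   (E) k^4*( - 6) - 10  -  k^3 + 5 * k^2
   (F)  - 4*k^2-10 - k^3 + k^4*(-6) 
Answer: B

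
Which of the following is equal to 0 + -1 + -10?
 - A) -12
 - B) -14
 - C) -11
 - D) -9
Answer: C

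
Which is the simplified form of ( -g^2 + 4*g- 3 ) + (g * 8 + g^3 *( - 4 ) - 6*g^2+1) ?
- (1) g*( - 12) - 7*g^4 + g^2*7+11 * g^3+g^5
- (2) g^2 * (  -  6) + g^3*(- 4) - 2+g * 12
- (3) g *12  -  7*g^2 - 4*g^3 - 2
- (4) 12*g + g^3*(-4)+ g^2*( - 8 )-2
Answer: 3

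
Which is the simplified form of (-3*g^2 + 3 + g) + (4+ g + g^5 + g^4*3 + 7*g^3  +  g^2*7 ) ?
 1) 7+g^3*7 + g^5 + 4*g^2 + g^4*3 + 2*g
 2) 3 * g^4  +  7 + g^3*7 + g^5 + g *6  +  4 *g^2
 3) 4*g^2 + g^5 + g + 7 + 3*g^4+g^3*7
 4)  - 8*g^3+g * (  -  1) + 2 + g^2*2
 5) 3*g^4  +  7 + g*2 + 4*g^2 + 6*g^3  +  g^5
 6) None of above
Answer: 1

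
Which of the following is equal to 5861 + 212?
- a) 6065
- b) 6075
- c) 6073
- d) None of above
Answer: c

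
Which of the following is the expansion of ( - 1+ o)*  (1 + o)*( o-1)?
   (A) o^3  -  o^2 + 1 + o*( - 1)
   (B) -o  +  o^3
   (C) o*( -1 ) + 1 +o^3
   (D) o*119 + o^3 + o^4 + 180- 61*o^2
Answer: A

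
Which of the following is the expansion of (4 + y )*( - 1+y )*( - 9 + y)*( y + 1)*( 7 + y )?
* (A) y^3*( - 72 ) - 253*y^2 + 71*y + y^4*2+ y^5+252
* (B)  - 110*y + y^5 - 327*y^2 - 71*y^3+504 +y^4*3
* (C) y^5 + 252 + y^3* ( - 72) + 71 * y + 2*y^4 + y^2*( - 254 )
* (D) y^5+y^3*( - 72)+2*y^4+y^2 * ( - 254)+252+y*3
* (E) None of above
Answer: C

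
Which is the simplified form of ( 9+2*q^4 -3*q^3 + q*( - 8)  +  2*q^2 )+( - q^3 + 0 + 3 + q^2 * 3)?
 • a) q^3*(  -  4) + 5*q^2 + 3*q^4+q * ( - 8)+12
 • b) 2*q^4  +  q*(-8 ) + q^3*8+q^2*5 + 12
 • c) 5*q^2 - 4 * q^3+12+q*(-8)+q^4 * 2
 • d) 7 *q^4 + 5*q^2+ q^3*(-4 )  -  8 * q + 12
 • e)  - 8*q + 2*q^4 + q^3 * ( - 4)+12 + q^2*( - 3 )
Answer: c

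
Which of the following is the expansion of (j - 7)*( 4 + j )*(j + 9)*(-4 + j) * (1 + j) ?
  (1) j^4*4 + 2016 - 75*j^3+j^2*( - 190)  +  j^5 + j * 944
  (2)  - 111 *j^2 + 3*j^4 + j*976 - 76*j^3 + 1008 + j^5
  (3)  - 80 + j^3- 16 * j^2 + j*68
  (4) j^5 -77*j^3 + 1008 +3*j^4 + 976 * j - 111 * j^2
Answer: 4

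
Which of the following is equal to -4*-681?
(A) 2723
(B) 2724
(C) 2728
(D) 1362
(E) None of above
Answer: B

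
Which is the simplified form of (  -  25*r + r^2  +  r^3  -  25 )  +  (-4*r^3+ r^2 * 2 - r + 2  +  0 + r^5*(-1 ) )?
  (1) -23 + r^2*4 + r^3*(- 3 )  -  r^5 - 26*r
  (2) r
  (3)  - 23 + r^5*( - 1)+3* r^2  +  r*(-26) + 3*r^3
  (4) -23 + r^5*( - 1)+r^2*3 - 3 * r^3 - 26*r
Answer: 4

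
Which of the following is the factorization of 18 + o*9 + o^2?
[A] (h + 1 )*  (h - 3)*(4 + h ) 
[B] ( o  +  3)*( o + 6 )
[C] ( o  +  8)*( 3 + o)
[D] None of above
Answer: B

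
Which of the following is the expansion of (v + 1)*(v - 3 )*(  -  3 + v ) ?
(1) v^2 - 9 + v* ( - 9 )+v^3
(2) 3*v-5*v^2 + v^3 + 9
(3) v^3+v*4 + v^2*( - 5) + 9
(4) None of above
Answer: 2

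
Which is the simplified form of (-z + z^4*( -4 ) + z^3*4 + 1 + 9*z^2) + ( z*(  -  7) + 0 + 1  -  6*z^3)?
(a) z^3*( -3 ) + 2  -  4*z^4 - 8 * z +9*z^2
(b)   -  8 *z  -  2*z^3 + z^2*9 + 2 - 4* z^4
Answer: b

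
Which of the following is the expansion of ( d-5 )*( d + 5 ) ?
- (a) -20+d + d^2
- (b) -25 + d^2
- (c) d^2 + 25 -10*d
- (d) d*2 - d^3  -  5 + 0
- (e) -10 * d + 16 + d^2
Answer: b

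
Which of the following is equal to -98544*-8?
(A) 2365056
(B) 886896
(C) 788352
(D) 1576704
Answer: C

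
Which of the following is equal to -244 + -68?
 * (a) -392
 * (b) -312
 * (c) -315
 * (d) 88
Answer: b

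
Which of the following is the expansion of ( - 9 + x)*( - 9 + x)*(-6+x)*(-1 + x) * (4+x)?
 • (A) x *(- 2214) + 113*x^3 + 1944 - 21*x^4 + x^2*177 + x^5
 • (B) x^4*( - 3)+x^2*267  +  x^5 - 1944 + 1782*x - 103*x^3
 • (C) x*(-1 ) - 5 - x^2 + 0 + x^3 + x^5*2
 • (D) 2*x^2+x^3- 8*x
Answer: A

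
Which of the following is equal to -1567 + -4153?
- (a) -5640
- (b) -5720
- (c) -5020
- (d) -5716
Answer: b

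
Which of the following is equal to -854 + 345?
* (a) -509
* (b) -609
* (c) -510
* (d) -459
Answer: a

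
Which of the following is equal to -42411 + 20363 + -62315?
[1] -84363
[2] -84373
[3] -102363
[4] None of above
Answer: 1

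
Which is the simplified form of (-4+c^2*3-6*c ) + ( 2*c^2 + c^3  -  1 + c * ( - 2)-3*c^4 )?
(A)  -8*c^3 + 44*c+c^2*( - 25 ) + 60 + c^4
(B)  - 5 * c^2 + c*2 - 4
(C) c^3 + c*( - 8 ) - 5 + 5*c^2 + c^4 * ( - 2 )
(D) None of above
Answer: D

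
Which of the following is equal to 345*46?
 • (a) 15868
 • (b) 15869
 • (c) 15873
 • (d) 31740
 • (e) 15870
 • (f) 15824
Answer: e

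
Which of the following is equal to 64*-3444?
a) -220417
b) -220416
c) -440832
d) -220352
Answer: b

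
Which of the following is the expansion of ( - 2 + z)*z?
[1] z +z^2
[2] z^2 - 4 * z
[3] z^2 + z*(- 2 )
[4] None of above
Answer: 3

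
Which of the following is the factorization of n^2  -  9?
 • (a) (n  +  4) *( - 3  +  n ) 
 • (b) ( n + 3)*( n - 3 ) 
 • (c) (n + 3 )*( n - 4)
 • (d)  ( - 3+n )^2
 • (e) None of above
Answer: b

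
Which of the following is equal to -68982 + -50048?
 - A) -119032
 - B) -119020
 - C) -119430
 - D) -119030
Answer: D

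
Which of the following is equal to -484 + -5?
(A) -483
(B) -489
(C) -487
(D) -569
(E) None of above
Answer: B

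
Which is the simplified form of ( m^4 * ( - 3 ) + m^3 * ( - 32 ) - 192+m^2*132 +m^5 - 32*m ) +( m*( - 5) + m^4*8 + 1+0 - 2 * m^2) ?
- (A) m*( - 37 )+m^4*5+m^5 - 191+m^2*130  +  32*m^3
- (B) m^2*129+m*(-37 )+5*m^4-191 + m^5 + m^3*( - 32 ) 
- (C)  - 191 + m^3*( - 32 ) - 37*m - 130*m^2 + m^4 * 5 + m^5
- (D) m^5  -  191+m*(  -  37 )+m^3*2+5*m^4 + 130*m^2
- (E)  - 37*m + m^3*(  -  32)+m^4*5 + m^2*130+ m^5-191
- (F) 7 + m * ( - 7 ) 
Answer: E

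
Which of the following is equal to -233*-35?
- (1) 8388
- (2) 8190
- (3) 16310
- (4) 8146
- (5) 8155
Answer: 5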